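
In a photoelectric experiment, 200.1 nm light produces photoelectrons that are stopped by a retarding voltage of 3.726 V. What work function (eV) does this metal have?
2.47 eV

The stopping potential gives the maximum kinetic energy: KE_max = eV_s = 3.726 eV

From Einstein's photoelectric equation: KE_max = hc/λ - φ
Rearranging: φ = hc/λ - KE_max

Calculate photon energy:
E_photon = hc/λ = (6.626×10⁻³⁴ J·s)(3×10⁸ m/s) / (200.1×10⁻⁹ m) = 6.1961 eV

Therefore:
φ = 6.1961 - 3.726 = 2.47 eV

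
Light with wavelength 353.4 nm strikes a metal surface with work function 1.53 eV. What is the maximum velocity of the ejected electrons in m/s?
8.3421e+05 m/s

First, find the maximum kinetic energy:
E_photon = hc/λ = 3.5083 eV
KE_max = E_photon - φ = 3.5083 - 1.53 = 1.9783 eV

Convert to Joules: KE_max = 1.9783 × 1.602×10⁻¹⁹ J = 3.1696e-19 J

Then use KE = ½mv² to find velocity:
v = √(2·KE/m) = √(2 × 3.1696e-19 J / 9.109e-31 kg)
v = 8.3421e+05 m/s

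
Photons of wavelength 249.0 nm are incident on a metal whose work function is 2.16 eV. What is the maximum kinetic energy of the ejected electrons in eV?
2.8193 eV

Using Einstein's photoelectric equation: KE_max = hf - φ = hc/λ - φ

First, calculate the photon energy:
E_photon = hc/λ = (6.626×10⁻³⁴ J·s)(3×10⁸ m/s) / (249.0×10⁻⁹ m)
E_photon = 4.9793 eV

Then, the maximum kinetic energy:
KE_max = E_photon - φ = 4.9793 eV - 2.16 eV = 2.8193 eV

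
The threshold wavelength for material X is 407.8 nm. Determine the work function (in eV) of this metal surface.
3.04 eV

At the threshold wavelength, photon energy equals work function:
φ = hc/λ₀

Calculating:
φ = (6.626×10⁻³⁴ J·s)(3×10⁸ m/s) / (407.8×10⁻⁹ m)
φ = 3.04 eV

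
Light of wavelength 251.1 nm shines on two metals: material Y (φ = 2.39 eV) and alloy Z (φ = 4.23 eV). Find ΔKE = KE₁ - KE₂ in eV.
1.8400 eV

Using KE_max = hc/λ - φ for each metal:

Photon energy: E = hc/λ = 4.9376 eV

For material Y (φ₁ = 2.39 eV):
KE₁ = E - φ₁ = 4.9376 - 2.39 = 2.5476 eV

For alloy Z (φ₂ = 4.23 eV):
KE₂ = E - φ₂ = 4.9376 - 4.23 = 0.7076 eV

Difference:
ΔKE = KE₁ - KE₂ = 2.5476 - 0.7076 = 1.8400 eV

Note: The difference equals the difference in work functions: 4.23 - 2.39 = 1.84 eV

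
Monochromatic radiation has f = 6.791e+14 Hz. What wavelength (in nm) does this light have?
441.46 nm

Using the wave equation: c = fλ

Solving for wavelength:
λ = c/f = (3×10⁸ m/s) / (6.791e+14 Hz)
λ = 441.46 nm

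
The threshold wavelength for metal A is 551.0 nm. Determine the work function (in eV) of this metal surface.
2.25 eV

At the threshold wavelength, photon energy equals work function:
φ = hc/λ₀

Calculating:
φ = (6.626×10⁻³⁴ J·s)(3×10⁸ m/s) / (551.0×10⁻⁹ m)
φ = 2.25 eV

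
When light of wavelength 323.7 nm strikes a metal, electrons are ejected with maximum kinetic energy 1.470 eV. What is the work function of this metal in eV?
2.36 eV

From Einstein's photoelectric equation: KE_max = hf - φ = hc/λ - φ

Rearranging for φ:
φ = hc/λ - KE_max

Calculate photon energy:
E_photon = hc/λ = 3.8302 eV

Therefore:
φ = 3.8302 - 1.470 = 2.36 eV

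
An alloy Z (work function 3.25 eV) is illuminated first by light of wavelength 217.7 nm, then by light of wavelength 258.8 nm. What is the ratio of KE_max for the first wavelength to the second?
1.5870

Using Einstein's equation: KE_max = hc/λ - φ

For λ₁ = 217.7 nm:
E₁ = hc/λ₁ = 5.6952 eV
KE₁ = E₁ - φ = 5.6952 - 3.25 = 2.4452 eV

For λ₂ = 258.8 nm:
E₂ = hc/λ₂ = 4.7907 eV
KE₂ = E₂ - φ = 4.7907 - 3.25 = 1.5407 eV

Ratio: KE₁/KE₂ = 2.4452/1.5407 = 1.5870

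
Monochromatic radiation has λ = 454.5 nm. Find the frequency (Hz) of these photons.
6.5961e+14 Hz

Using the wave equation: c = fλ

Solving for frequency:
f = c/λ = (3×10⁸ m/s) / (454.5×10⁻⁹ m)
f = 6.5961e+14 Hz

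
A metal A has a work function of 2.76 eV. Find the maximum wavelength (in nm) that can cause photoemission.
449.22 nm

The threshold wavelength is when the photon energy equals the work function:
hc/λ₀ = φ

Solving for λ₀:
λ₀ = hc/φ = (6.626×10⁻³⁴ J·s)(3×10⁸ m/s) / (2.76 eV × 1.602×10⁻¹⁹ J/eV)
λ₀ = 449.22 nm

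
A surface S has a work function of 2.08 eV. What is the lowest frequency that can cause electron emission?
5.0294e+14 Hz

The threshold frequency is when the photon energy equals the work function:
hf₀ = φ

Solving for f₀:
f₀ = φ/h = (2.08 eV × 1.602×10⁻¹⁹ J/eV) / (6.626×10⁻³⁴ J·s)
f₀ = 5.0294e+14 Hz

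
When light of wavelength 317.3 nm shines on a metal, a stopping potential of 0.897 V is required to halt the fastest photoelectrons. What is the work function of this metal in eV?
3.01 eV

The stopping potential gives the maximum kinetic energy: KE_max = eV_s = 0.897 eV

From Einstein's photoelectric equation: KE_max = hc/λ - φ
Rearranging: φ = hc/λ - KE_max

Calculate photon energy:
E_photon = hc/λ = (6.626×10⁻³⁴ J·s)(3×10⁸ m/s) / (317.3×10⁻⁹ m) = 3.9075 eV

Therefore:
φ = 3.9075 - 0.897 = 3.01 eV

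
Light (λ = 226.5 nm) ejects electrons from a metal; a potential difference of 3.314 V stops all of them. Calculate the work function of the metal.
2.16 eV

The stopping potential gives the maximum kinetic energy: KE_max = eV_s = 3.314 eV

From Einstein's photoelectric equation: KE_max = hc/λ - φ
Rearranging: φ = hc/λ - KE_max

Calculate photon energy:
E_photon = hc/λ = (6.626×10⁻³⁴ J·s)(3×10⁸ m/s) / (226.5×10⁻⁹ m) = 5.4739 eV

Therefore:
φ = 5.4739 - 3.314 = 2.16 eV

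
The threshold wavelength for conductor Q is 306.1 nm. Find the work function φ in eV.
4.05 eV

At the threshold wavelength, photon energy equals work function:
φ = hc/λ₀

Calculating:
φ = (6.626×10⁻³⁴ J·s)(3×10⁸ m/s) / (306.1×10⁻⁹ m)
φ = 4.05 eV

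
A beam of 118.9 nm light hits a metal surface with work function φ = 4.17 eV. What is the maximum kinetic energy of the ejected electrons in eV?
6.2576 eV

Using Einstein's photoelectric equation: KE_max = hf - φ = hc/λ - φ

First, calculate the photon energy:
E_photon = hc/λ = (6.626×10⁻³⁴ J·s)(3×10⁸ m/s) / (118.9×10⁻⁹ m)
E_photon = 10.4276 eV

Then, the maximum kinetic energy:
KE_max = E_photon - φ = 10.4276 eV - 4.17 eV = 6.2576 eV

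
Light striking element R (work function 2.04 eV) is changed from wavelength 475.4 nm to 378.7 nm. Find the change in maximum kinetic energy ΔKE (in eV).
0.6659 eV

Using Einstein's equation: KE_max = hc/λ - φ

For λ₁ = 475.4 nm:
KE₁ = hc/λ₁ - φ = 2.6080 - 2.04 = 0.5680 eV

For λ₂ = 378.7 nm:
KE₂ = hc/λ₂ - φ = 3.2739 - 2.04 = 1.2339 eV

Change in KE:
ΔKE = KE₂ - KE₁ = 1.2339 - 0.5680 = 0.6659 eV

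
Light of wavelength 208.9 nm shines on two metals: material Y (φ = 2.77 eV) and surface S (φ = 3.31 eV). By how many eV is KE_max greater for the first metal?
0.5400 eV

Using KE_max = hc/λ - φ for each metal:

Photon energy: E = hc/λ = 5.9351 eV

For material Y (φ₁ = 2.77 eV):
KE₁ = E - φ₁ = 5.9351 - 2.77 = 3.1651 eV

For surface S (φ₂ = 3.31 eV):
KE₂ = E - φ₂ = 5.9351 - 3.31 = 2.6251 eV

Difference:
ΔKE = KE₁ - KE₂ = 3.1651 - 2.6251 = 0.5400 eV

Note: The difference equals the difference in work functions: 3.31 - 2.77 = 0.54 eV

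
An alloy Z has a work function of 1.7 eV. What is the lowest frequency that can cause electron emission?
4.1106e+14 Hz

The threshold frequency is when the photon energy equals the work function:
hf₀ = φ

Solving for f₀:
f₀ = φ/h = (1.7 eV × 1.602×10⁻¹⁹ J/eV) / (6.626×10⁻³⁴ J·s)
f₀ = 4.1106e+14 Hz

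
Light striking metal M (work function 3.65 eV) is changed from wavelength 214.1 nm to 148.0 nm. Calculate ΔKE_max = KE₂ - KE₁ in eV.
2.5864 eV

Using Einstein's equation: KE_max = hc/λ - φ

For λ₁ = 214.1 nm:
KE₁ = hc/λ₁ - φ = 5.7909 - 3.65 = 2.1409 eV

For λ₂ = 148.0 nm:
KE₂ = hc/λ₂ - φ = 8.3773 - 3.65 = 4.7273 eV

Change in KE:
ΔKE = KE₂ - KE₁ = 4.7273 - 2.1409 = 2.5864 eV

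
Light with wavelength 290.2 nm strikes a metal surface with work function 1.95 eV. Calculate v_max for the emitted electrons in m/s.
9.0384e+05 m/s

First, find the maximum kinetic energy:
E_photon = hc/λ = 4.2724 eV
KE_max = E_photon - φ = 4.2724 - 1.95 = 2.3224 eV

Convert to Joules: KE_max = 2.3224 × 1.602×10⁻¹⁹ J = 3.7208e-19 J

Then use KE = ½mv² to find velocity:
v = √(2·KE/m) = √(2 × 3.7208e-19 J / 9.109e-31 kg)
v = 9.0384e+05 m/s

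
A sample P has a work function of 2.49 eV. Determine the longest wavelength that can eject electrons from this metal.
497.93 nm

The threshold wavelength is when the photon energy equals the work function:
hc/λ₀ = φ

Solving for λ₀:
λ₀ = hc/φ = (6.626×10⁻³⁴ J·s)(3×10⁸ m/s) / (2.49 eV × 1.602×10⁻¹⁹ J/eV)
λ₀ = 497.93 nm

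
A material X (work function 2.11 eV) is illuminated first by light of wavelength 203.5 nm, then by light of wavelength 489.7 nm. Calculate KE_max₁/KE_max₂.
9.4410

Using Einstein's equation: KE_max = hc/λ - φ

For λ₁ = 203.5 nm:
E₁ = hc/λ₁ = 6.0926 eV
KE₁ = E₁ - φ = 6.0926 - 2.11 = 3.9826 eV

For λ₂ = 489.7 nm:
E₂ = hc/λ₂ = 2.5318 eV
KE₂ = E₂ - φ = 2.5318 - 2.11 = 0.4218 eV

Ratio: KE₁/KE₂ = 3.9826/0.4218 = 9.4410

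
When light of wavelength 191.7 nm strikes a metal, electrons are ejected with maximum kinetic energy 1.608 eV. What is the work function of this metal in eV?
4.86 eV

From Einstein's photoelectric equation: KE_max = hf - φ = hc/λ - φ

Rearranging for φ:
φ = hc/λ - KE_max

Calculate photon energy:
E_photon = hc/λ = 6.4676 eV

Therefore:
φ = 6.4676 - 1.608 = 4.86 eV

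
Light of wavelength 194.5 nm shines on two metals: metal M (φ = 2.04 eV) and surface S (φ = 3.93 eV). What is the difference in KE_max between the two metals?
1.8900 eV

Using KE_max = hc/λ - φ for each metal:

Photon energy: E = hc/λ = 6.3745 eV

For metal M (φ₁ = 2.04 eV):
KE₁ = E - φ₁ = 6.3745 - 2.04 = 4.3345 eV

For surface S (φ₂ = 3.93 eV):
KE₂ = E - φ₂ = 6.3745 - 3.93 = 2.4445 eV

Difference:
ΔKE = KE₁ - KE₂ = 4.3345 - 2.4445 = 1.8900 eV

Note: The difference equals the difference in work functions: 3.93 - 2.04 = 1.89 eV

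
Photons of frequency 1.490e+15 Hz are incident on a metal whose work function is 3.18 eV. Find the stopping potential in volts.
2.9821 V

The stopping potential V_s satisfies: eV_s = KE_max

First, find KE_max using Einstein's equation:
E_photon = hf = (6.626×10⁻³⁴ J·s)(1.490e+15 Hz) = 6.1621 eV
KE_max = E_photon - φ = 6.1621 - 3.18 = 2.9821 eV

Since eV_s = KE_max:
V_s = KE_max/e = 2.9821 V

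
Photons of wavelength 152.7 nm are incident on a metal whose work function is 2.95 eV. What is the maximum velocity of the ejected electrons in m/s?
1.3485e+06 m/s

First, find the maximum kinetic energy:
E_photon = hc/λ = 8.1195 eV
KE_max = E_photon - φ = 8.1195 - 2.95 = 5.1695 eV

Convert to Joules: KE_max = 5.1695 × 1.602×10⁻¹⁹ J = 8.2824e-19 J

Then use KE = ½mv² to find velocity:
v = √(2·KE/m) = √(2 × 8.2824e-19 J / 9.109e-31 kg)
v = 1.3485e+06 m/s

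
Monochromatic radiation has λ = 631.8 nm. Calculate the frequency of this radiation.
4.7451e+14 Hz

Using the wave equation: c = fλ

Solving for frequency:
f = c/λ = (3×10⁸ m/s) / (631.8×10⁻⁹ m)
f = 4.7451e+14 Hz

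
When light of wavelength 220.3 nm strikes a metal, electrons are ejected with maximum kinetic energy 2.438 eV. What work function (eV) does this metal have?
3.19 eV

From Einstein's photoelectric equation: KE_max = hf - φ = hc/λ - φ

Rearranging for φ:
φ = hc/λ - KE_max

Calculate photon energy:
E_photon = hc/λ = 5.6280 eV

Therefore:
φ = 5.6280 - 2.438 = 3.19 eV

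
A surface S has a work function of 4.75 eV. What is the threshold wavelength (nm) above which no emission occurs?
261.02 nm

The threshold wavelength is when the photon energy equals the work function:
hc/λ₀ = φ

Solving for λ₀:
λ₀ = hc/φ = (6.626×10⁻³⁴ J·s)(3×10⁸ m/s) / (4.75 eV × 1.602×10⁻¹⁹ J/eV)
λ₀ = 261.02 nm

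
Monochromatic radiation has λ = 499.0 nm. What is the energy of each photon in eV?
2.4847 eV

Using E = hf = hc/λ:

E = hc/λ = (6.626×10⁻³⁴ J·s)(3×10⁸ m/s) / (499.0×10⁻⁹ m)
E = 2.4847 eV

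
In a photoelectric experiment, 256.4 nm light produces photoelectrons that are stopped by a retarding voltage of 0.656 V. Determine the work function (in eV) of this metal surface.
4.18 eV

The stopping potential gives the maximum kinetic energy: KE_max = eV_s = 0.656 eV

From Einstein's photoelectric equation: KE_max = hc/λ - φ
Rearranging: φ = hc/λ - KE_max

Calculate photon energy:
E_photon = hc/λ = (6.626×10⁻³⁴ J·s)(3×10⁸ m/s) / (256.4×10⁻⁹ m) = 4.8356 eV

Therefore:
φ = 4.8356 - 0.656 = 4.18 eV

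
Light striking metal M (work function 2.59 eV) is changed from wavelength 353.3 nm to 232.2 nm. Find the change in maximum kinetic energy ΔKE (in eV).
1.8302 eV

Using Einstein's equation: KE_max = hc/λ - φ

For λ₁ = 353.3 nm:
KE₁ = hc/λ₁ - φ = 3.5093 - 2.59 = 0.9193 eV

For λ₂ = 232.2 nm:
KE₂ = hc/λ₂ - φ = 5.3395 - 2.59 = 2.7495 eV

Change in KE:
ΔKE = KE₂ - KE₁ = 2.7495 - 0.9193 = 1.8302 eV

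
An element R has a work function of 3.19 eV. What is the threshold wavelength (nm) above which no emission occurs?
388.67 nm

The threshold wavelength is when the photon energy equals the work function:
hc/λ₀ = φ

Solving for λ₀:
λ₀ = hc/φ = (6.626×10⁻³⁴ J·s)(3×10⁸ m/s) / (3.19 eV × 1.602×10⁻¹⁹ J/eV)
λ₀ = 388.67 nm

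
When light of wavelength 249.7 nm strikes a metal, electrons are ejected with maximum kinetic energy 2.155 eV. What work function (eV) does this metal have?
2.81 eV

From Einstein's photoelectric equation: KE_max = hf - φ = hc/λ - φ

Rearranging for φ:
φ = hc/λ - KE_max

Calculate photon energy:
E_photon = hc/λ = 4.9653 eV

Therefore:
φ = 4.9653 - 2.155 = 2.81 eV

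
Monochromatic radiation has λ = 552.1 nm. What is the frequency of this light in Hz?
5.4300e+14 Hz

Using the wave equation: c = fλ

Solving for frequency:
f = c/λ = (3×10⁸ m/s) / (552.1×10⁻⁹ m)
f = 5.4300e+14 Hz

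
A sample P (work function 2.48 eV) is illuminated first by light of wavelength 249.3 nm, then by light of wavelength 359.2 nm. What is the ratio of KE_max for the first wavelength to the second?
2.5660

Using Einstein's equation: KE_max = hc/λ - φ

For λ₁ = 249.3 nm:
E₁ = hc/λ₁ = 4.9733 eV
KE₁ = E₁ - φ = 4.9733 - 2.48 = 2.4933 eV

For λ₂ = 359.2 nm:
E₂ = hc/λ₂ = 3.4517 eV
KE₂ = E₂ - φ = 3.4517 - 2.48 = 0.9717 eV

Ratio: KE₁/KE₂ = 2.4933/0.9717 = 2.5660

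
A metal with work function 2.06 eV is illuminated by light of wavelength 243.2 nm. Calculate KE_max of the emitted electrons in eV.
3.0380 eV

Using Einstein's photoelectric equation: KE_max = hf - φ = hc/λ - φ

First, calculate the photon energy:
E_photon = hc/λ = (6.626×10⁻³⁴ J·s)(3×10⁸ m/s) / (243.2×10⁻⁹ m)
E_photon = 5.0980 eV

Then, the maximum kinetic energy:
KE_max = E_photon - φ = 5.0980 eV - 2.06 eV = 3.0380 eV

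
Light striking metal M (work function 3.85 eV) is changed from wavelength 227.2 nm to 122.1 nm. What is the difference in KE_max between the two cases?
4.6973 eV

Using Einstein's equation: KE_max = hc/λ - φ

For λ₁ = 227.2 nm:
KE₁ = hc/λ₁ - φ = 5.4571 - 3.85 = 1.6071 eV

For λ₂ = 122.1 nm:
KE₂ = hc/λ₂ - φ = 10.1543 - 3.85 = 6.3043 eV

Change in KE:
ΔKE = KE₂ - KE₁ = 6.3043 - 1.6071 = 4.6973 eV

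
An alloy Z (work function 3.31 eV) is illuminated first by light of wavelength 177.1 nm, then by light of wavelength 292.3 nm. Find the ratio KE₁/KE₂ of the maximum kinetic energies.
3.9615

Using Einstein's equation: KE_max = hc/λ - φ

For λ₁ = 177.1 nm:
E₁ = hc/λ₁ = 7.0008 eV
KE₁ = E₁ - φ = 7.0008 - 3.31 = 3.6908 eV

For λ₂ = 292.3 nm:
E₂ = hc/λ₂ = 4.2417 eV
KE₂ = E₂ - φ = 4.2417 - 3.31 = 0.9317 eV

Ratio: KE₁/KE₂ = 3.6908/0.9317 = 3.9615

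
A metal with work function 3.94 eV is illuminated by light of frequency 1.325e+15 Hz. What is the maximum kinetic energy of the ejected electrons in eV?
1.5398 eV

Using Einstein's photoelectric equation: KE_max = hf - φ

First, calculate the photon energy:
E_photon = hf = (6.626×10⁻³⁴ J·s)(1.325e+15 Hz)
E_photon = 5.4798 eV

Then, the maximum kinetic energy:
KE_max = E_photon - φ = 5.4798 eV - 3.94 eV = 1.5398 eV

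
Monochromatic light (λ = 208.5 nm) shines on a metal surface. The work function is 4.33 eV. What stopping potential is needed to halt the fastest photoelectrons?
1.6165 V

The stopping potential V_s satisfies: eV_s = KE_max

First, find KE_max using Einstein's equation:
E_photon = hc/λ = 5.9465 eV
KE_max = E_photon - φ = 5.9465 - 4.33 = 1.6165 eV

Since eV_s = KE_max:
V_s = KE_max/e = 1.6165 V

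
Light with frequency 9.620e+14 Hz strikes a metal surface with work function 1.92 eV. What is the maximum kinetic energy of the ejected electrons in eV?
2.0585 eV

Using Einstein's photoelectric equation: KE_max = hf - φ

First, calculate the photon energy:
E_photon = hf = (6.626×10⁻³⁴ J·s)(9.620e+14 Hz)
E_photon = 3.9785 eV

Then, the maximum kinetic energy:
KE_max = E_photon - φ = 3.9785 eV - 1.92 eV = 2.0585 eV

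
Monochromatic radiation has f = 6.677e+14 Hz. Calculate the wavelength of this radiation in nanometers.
448.99 nm

Using the wave equation: c = fλ

Solving for wavelength:
λ = c/f = (3×10⁸ m/s) / (6.677e+14 Hz)
λ = 448.99 nm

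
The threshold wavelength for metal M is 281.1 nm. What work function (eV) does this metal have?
4.41 eV

At the threshold wavelength, photon energy equals work function:
φ = hc/λ₀

Calculating:
φ = (6.626×10⁻³⁴ J·s)(3×10⁸ m/s) / (281.1×10⁻⁹ m)
φ = 4.41 eV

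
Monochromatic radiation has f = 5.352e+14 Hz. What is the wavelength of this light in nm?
560.15 nm

Using the wave equation: c = fλ

Solving for wavelength:
λ = c/f = (3×10⁸ m/s) / (5.352e+14 Hz)
λ = 560.15 nm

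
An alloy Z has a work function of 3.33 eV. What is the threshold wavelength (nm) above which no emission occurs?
372.32 nm

The threshold wavelength is when the photon energy equals the work function:
hc/λ₀ = φ

Solving for λ₀:
λ₀ = hc/φ = (6.626×10⁻³⁴ J·s)(3×10⁸ m/s) / (3.33 eV × 1.602×10⁻¹⁹ J/eV)
λ₀ = 372.32 nm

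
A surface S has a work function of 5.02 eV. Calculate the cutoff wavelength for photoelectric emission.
246.98 nm

The threshold wavelength is when the photon energy equals the work function:
hc/λ₀ = φ

Solving for λ₀:
λ₀ = hc/φ = (6.626×10⁻³⁴ J·s)(3×10⁸ m/s) / (5.02 eV × 1.602×10⁻¹⁹ J/eV)
λ₀ = 246.98 nm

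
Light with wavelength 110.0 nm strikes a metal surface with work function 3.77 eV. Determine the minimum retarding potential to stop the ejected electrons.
7.5013 V

The stopping potential V_s satisfies: eV_s = KE_max

First, find KE_max using Einstein's equation:
E_photon = hc/λ = 11.2713 eV
KE_max = E_photon - φ = 11.2713 - 3.77 = 7.5013 eV

Since eV_s = KE_max:
V_s = KE_max/e = 7.5013 V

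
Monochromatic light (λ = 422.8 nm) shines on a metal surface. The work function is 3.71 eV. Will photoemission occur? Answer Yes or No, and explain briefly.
No

For photoemission, the photon energy must exceed the work function.

Photon energy: E = hc/λ = 2.9325 eV
Work function: φ = 3.71 eV

Since E_photon (2.9325 eV) < φ (3.71 eV), photoemission will NOT occur.
The threshold wavelength is λ₀ = hc/φ = 334.2 nm.
Since 422.8 nm > 334.2 nm, the photons lack sufficient energy.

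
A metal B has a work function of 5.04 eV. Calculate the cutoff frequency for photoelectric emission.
1.2187e+15 Hz

The threshold frequency is when the photon energy equals the work function:
hf₀ = φ

Solving for f₀:
f₀ = φ/h = (5.04 eV × 1.602×10⁻¹⁹ J/eV) / (6.626×10⁻³⁴ J·s)
f₀ = 1.2187e+15 Hz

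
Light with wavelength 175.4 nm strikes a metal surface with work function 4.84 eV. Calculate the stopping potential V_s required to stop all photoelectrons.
2.2287 V

The stopping potential V_s satisfies: eV_s = KE_max

First, find KE_max using Einstein's equation:
E_photon = hc/λ = 7.0687 eV
KE_max = E_photon - φ = 7.0687 - 4.84 = 2.2287 eV

Since eV_s = KE_max:
V_s = KE_max/e = 2.2287 V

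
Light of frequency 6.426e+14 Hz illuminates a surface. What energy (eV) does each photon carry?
2.6576 eV

Using E = hf:

E = hf = (6.626×10⁻³⁴ J·s)(6.426e+14 Hz)
E = 2.6576 eV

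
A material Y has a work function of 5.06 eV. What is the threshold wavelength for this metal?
245.03 nm

The threshold wavelength is when the photon energy equals the work function:
hc/λ₀ = φ

Solving for λ₀:
λ₀ = hc/φ = (6.626×10⁻³⁴ J·s)(3×10⁸ m/s) / (5.06 eV × 1.602×10⁻¹⁹ J/eV)
λ₀ = 245.03 nm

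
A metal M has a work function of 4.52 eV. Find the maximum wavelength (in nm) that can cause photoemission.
274.30 nm

The threshold wavelength is when the photon energy equals the work function:
hc/λ₀ = φ

Solving for λ₀:
λ₀ = hc/φ = (6.626×10⁻³⁴ J·s)(3×10⁸ m/s) / (4.52 eV × 1.602×10⁻¹⁹ J/eV)
λ₀ = 274.30 nm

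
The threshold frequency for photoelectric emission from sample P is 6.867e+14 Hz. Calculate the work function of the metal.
2.84 eV

At the threshold frequency, photon energy equals work function:
φ = hf₀

Calculating:
φ = (6.626×10⁻³⁴ J·s)(6.867e+14 Hz)
φ = 2.84 eV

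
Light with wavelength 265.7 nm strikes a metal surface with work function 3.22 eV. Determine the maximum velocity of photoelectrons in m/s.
7.1328e+05 m/s

First, find the maximum kinetic energy:
E_photon = hc/λ = 4.6663 eV
KE_max = E_photon - φ = 4.6663 - 3.22 = 1.4463 eV

Convert to Joules: KE_max = 1.4463 × 1.602×10⁻¹⁹ J = 2.3173e-19 J

Then use KE = ½mv² to find velocity:
v = √(2·KE/m) = √(2 × 2.3173e-19 J / 9.109e-31 kg)
v = 7.1328e+05 m/s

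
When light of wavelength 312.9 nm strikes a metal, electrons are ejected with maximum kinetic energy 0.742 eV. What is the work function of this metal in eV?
3.22 eV

From Einstein's photoelectric equation: KE_max = hf - φ = hc/λ - φ

Rearranging for φ:
φ = hc/λ - KE_max

Calculate photon energy:
E_photon = hc/λ = 3.9624 eV

Therefore:
φ = 3.9624 - 0.742 = 3.22 eV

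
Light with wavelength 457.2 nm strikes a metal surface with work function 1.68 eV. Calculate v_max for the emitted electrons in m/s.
6.0246e+05 m/s

First, find the maximum kinetic energy:
E_photon = hc/λ = 2.7118 eV
KE_max = E_photon - φ = 2.7118 - 1.68 = 1.0318 eV

Convert to Joules: KE_max = 1.0318 × 1.602×10⁻¹⁹ J = 1.6532e-19 J

Then use KE = ½mv² to find velocity:
v = √(2·KE/m) = √(2 × 1.6532e-19 J / 9.109e-31 kg)
v = 6.0246e+05 m/s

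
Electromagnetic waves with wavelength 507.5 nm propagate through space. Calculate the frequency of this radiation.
5.9072e+14 Hz

Using the wave equation: c = fλ

Solving for frequency:
f = c/λ = (3×10⁸ m/s) / (507.5×10⁻⁹ m)
f = 5.9072e+14 Hz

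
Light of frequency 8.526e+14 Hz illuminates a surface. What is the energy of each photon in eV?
3.5261 eV

Using E = hf:

E = hf = (6.626×10⁻³⁴ J·s)(8.526e+14 Hz)
E = 3.5261 eV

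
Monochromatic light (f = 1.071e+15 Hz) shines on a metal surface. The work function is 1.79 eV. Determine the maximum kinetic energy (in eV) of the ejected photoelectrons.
2.6393 eV

Using Einstein's photoelectric equation: KE_max = hf - φ

First, calculate the photon energy:
E_photon = hf = (6.626×10⁻³⁴ J·s)(1.071e+15 Hz)
E_photon = 4.4293 eV

Then, the maximum kinetic energy:
KE_max = E_photon - φ = 4.4293 eV - 1.79 eV = 2.6393 eV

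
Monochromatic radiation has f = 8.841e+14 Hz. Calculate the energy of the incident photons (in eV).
3.6563 eV

Using E = hf:

E = hf = (6.626×10⁻³⁴ J·s)(8.841e+14 Hz)
E = 3.6563 eV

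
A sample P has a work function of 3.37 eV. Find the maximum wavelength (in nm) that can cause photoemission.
367.91 nm

The threshold wavelength is when the photon energy equals the work function:
hc/λ₀ = φ

Solving for λ₀:
λ₀ = hc/φ = (6.626×10⁻³⁴ J·s)(3×10⁸ m/s) / (3.37 eV × 1.602×10⁻¹⁹ J/eV)
λ₀ = 367.91 nm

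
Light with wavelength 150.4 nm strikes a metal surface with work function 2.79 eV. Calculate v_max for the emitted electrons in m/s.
1.3851e+06 m/s

First, find the maximum kinetic energy:
E_photon = hc/λ = 8.2436 eV
KE_max = E_photon - φ = 8.2436 - 2.79 = 5.4536 eV

Convert to Joules: KE_max = 5.4536 × 1.602×10⁻¹⁹ J = 8.7377e-19 J

Then use KE = ½mv² to find velocity:
v = √(2·KE/m) = √(2 × 8.7377e-19 J / 9.109e-31 kg)
v = 1.3851e+06 m/s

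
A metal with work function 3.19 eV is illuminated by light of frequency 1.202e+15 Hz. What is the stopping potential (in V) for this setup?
1.7811 V

The stopping potential V_s satisfies: eV_s = KE_max

First, find KE_max using Einstein's equation:
E_photon = hf = (6.626×10⁻³⁴ J·s)(1.202e+15 Hz) = 4.9711 eV
KE_max = E_photon - φ = 4.9711 - 3.19 = 1.7811 eV

Since eV_s = KE_max:
V_s = KE_max/e = 1.7811 V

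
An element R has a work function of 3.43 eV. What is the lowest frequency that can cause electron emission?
8.2937e+14 Hz

The threshold frequency is when the photon energy equals the work function:
hf₀ = φ

Solving for f₀:
f₀ = φ/h = (3.43 eV × 1.602×10⁻¹⁹ J/eV) / (6.626×10⁻³⁴ J·s)
f₀ = 8.2937e+14 Hz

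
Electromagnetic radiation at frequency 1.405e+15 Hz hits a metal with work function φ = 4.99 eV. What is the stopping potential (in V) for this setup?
0.8206 V

The stopping potential V_s satisfies: eV_s = KE_max

First, find KE_max using Einstein's equation:
E_photon = hf = (6.626×10⁻³⁴ J·s)(1.405e+15 Hz) = 5.8106 eV
KE_max = E_photon - φ = 5.8106 - 4.99 = 0.8206 eV

Since eV_s = KE_max:
V_s = KE_max/e = 0.8206 V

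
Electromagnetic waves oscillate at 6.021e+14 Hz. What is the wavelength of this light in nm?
497.91 nm

Using the wave equation: c = fλ

Solving for wavelength:
λ = c/f = (3×10⁸ m/s) / (6.021e+14 Hz)
λ = 497.91 nm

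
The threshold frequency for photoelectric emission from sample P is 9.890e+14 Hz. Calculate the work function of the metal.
4.09 eV

At the threshold frequency, photon energy equals work function:
φ = hf₀

Calculating:
φ = (6.626×10⁻³⁴ J·s)(9.890e+14 Hz)
φ = 4.09 eV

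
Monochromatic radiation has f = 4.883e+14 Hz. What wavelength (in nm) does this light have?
613.95 nm

Using the wave equation: c = fλ

Solving for wavelength:
λ = c/f = (3×10⁸ m/s) / (4.883e+14 Hz)
λ = 613.95 nm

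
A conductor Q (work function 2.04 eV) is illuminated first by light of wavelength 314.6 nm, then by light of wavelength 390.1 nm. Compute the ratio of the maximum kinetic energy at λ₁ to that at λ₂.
1.6701

Using Einstein's equation: KE_max = hc/λ - φ

For λ₁ = 314.6 nm:
E₁ = hc/λ₁ = 3.9410 eV
KE₁ = E₁ - φ = 3.9410 - 2.04 = 1.9010 eV

For λ₂ = 390.1 nm:
E₂ = hc/λ₂ = 3.1783 eV
KE₂ = E₂ - φ = 3.1783 - 2.04 = 1.1383 eV

Ratio: KE₁/KE₂ = 1.9010/1.1383 = 1.6701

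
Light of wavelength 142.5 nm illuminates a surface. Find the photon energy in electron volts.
8.7006 eV

Using E = hf = hc/λ:

E = hc/λ = (6.626×10⁻³⁴ J·s)(3×10⁸ m/s) / (142.5×10⁻⁹ m)
E = 8.7006 eV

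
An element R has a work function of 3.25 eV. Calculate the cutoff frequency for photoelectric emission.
7.8585e+14 Hz

The threshold frequency is when the photon energy equals the work function:
hf₀ = φ

Solving for f₀:
f₀ = φ/h = (3.25 eV × 1.602×10⁻¹⁹ J/eV) / (6.626×10⁻³⁴ J·s)
f₀ = 7.8585e+14 Hz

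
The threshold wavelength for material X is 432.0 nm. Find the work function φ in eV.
2.87 eV

At the threshold wavelength, photon energy equals work function:
φ = hc/λ₀

Calculating:
φ = (6.626×10⁻³⁴ J·s)(3×10⁸ m/s) / (432.0×10⁻⁹ m)
φ = 2.87 eV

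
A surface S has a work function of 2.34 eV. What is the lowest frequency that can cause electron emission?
5.6581e+14 Hz

The threshold frequency is when the photon energy equals the work function:
hf₀ = φ

Solving for f₀:
f₀ = φ/h = (2.34 eV × 1.602×10⁻¹⁹ J/eV) / (6.626×10⁻³⁴ J·s)
f₀ = 5.6581e+14 Hz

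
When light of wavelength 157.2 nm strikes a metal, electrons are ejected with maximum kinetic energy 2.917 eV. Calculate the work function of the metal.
4.97 eV

From Einstein's photoelectric equation: KE_max = hf - φ = hc/λ - φ

Rearranging for φ:
φ = hc/λ - KE_max

Calculate photon energy:
E_photon = hc/λ = 7.8870 eV

Therefore:
φ = 7.8870 - 2.917 = 4.97 eV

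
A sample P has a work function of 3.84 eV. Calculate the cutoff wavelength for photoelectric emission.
322.88 nm

The threshold wavelength is when the photon energy equals the work function:
hc/λ₀ = φ

Solving for λ₀:
λ₀ = hc/φ = (6.626×10⁻³⁴ J·s)(3×10⁸ m/s) / (3.84 eV × 1.602×10⁻¹⁹ J/eV)
λ₀ = 322.88 nm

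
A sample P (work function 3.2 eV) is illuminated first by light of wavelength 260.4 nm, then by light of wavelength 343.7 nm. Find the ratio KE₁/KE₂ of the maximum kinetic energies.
3.8329

Using Einstein's equation: KE_max = hc/λ - φ

For λ₁ = 260.4 nm:
E₁ = hc/λ₁ = 4.7613 eV
KE₁ = E₁ - φ = 4.7613 - 3.2 = 1.5613 eV

For λ₂ = 343.7 nm:
E₂ = hc/λ₂ = 3.6073 eV
KE₂ = E₂ - φ = 3.6073 - 3.2 = 0.4073 eV

Ratio: KE₁/KE₂ = 1.5613/0.4073 = 3.8329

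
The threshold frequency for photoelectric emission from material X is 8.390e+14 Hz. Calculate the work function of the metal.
3.47 eV

At the threshold frequency, photon energy equals work function:
φ = hf₀

Calculating:
φ = (6.626×10⁻³⁴ J·s)(8.390e+14 Hz)
φ = 3.47 eV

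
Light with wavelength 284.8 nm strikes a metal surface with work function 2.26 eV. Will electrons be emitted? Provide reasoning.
Yes

For photoemission, the photon energy must exceed the work function.

Photon energy: E = hc/λ = 4.3534 eV
Work function: φ = 2.26 eV

Since E_photon (4.3534 eV) > φ (2.26 eV), photoemission WILL occur.
The threshold wavelength is λ₀ = hc/φ = 548.6 nm.
Since 284.8 nm < 548.6 nm, the light has sufficient energy.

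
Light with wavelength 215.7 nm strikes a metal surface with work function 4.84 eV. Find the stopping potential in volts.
0.9080 V

The stopping potential V_s satisfies: eV_s = KE_max

First, find KE_max using Einstein's equation:
E_photon = hc/λ = 5.7480 eV
KE_max = E_photon - φ = 5.7480 - 4.84 = 0.9080 eV

Since eV_s = KE_max:
V_s = KE_max/e = 0.9080 V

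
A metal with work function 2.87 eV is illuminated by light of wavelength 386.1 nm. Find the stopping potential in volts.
0.3412 V

The stopping potential V_s satisfies: eV_s = KE_max

First, find KE_max using Einstein's equation:
E_photon = hc/λ = 3.2112 eV
KE_max = E_photon - φ = 3.2112 - 2.87 = 0.3412 eV

Since eV_s = KE_max:
V_s = KE_max/e = 0.3412 V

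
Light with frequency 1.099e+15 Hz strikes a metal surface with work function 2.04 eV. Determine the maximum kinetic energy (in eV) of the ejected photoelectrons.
2.5051 eV

Using Einstein's photoelectric equation: KE_max = hf - φ

First, calculate the photon energy:
E_photon = hf = (6.626×10⁻³⁴ J·s)(1.099e+15 Hz)
E_photon = 4.5451 eV

Then, the maximum kinetic energy:
KE_max = E_photon - φ = 4.5451 eV - 2.04 eV = 2.5051 eV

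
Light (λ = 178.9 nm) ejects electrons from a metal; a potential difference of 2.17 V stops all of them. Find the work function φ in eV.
4.76 eV

The stopping potential gives the maximum kinetic energy: KE_max = eV_s = 2.17 eV

From Einstein's photoelectric equation: KE_max = hc/λ - φ
Rearranging: φ = hc/λ - KE_max

Calculate photon energy:
E_photon = hc/λ = (6.626×10⁻³⁴ J·s)(3×10⁸ m/s) / (178.9×10⁻⁹ m) = 6.9304 eV

Therefore:
φ = 6.9304 - 2.17 = 4.76 eV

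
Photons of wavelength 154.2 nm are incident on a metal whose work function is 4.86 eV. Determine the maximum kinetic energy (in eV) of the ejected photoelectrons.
3.1805 eV

Using Einstein's photoelectric equation: KE_max = hf - φ = hc/λ - φ

First, calculate the photon energy:
E_photon = hc/λ = (6.626×10⁻³⁴ J·s)(3×10⁸ m/s) / (154.2×10⁻⁹ m)
E_photon = 8.0405 eV

Then, the maximum kinetic energy:
KE_max = E_photon - φ = 8.0405 eV - 4.86 eV = 3.1805 eV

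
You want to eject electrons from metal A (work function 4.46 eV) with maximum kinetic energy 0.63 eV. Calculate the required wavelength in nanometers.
243.58 nm

From Einstein's equation: KE_max = hc/λ - φ

Rearranging for λ:
hc/λ = KE_max + φ
λ = hc/(KE_max + φ)

Required photon energy:
E_photon = KE_max + φ = 0.63 + 4.46 = 5.09 eV

Required wavelength:
λ = hc/E_photon = (6.626×10⁻³⁴)(3×10⁸) / (5.09 × 1.602×10⁻¹⁹)
λ = 243.58 nm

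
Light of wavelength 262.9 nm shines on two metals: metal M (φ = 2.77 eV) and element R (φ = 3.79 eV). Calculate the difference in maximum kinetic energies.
1.0200 eV

Using KE_max = hc/λ - φ for each metal:

Photon energy: E = hc/λ = 4.7160 eV

For metal M (φ₁ = 2.77 eV):
KE₁ = E - φ₁ = 4.7160 - 2.77 = 1.9460 eV

For element R (φ₂ = 3.79 eV):
KE₂ = E - φ₂ = 4.7160 - 3.79 = 0.9260 eV

Difference:
ΔKE = KE₁ - KE₂ = 1.9460 - 0.9260 = 1.0200 eV

Note: The difference equals the difference in work functions: 3.79 - 2.77 = 1.02 eV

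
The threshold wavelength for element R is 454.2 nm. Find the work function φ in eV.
2.73 eV

At the threshold wavelength, photon energy equals work function:
φ = hc/λ₀

Calculating:
φ = (6.626×10⁻³⁴ J·s)(3×10⁸ m/s) / (454.2×10⁻⁹ m)
φ = 2.73 eV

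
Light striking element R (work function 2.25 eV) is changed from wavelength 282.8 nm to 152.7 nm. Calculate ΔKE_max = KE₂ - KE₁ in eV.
3.7353 eV

Using Einstein's equation: KE_max = hc/λ - φ

For λ₁ = 282.8 nm:
KE₁ = hc/λ₁ - φ = 4.3842 - 2.25 = 2.1342 eV

For λ₂ = 152.7 nm:
KE₂ = hc/λ₂ - φ = 8.1195 - 2.25 = 5.8695 eV

Change in KE:
ΔKE = KE₂ - KE₁ = 5.8695 - 2.1342 = 3.7353 eV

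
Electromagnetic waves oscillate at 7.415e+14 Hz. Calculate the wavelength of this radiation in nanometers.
404.31 nm

Using the wave equation: c = fλ

Solving for wavelength:
λ = c/f = (3×10⁸ m/s) / (7.415e+14 Hz)
λ = 404.31 nm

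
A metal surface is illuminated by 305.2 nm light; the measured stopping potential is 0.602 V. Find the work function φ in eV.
3.46 eV

The stopping potential gives the maximum kinetic energy: KE_max = eV_s = 0.602 eV

From Einstein's photoelectric equation: KE_max = hc/λ - φ
Rearranging: φ = hc/λ - KE_max

Calculate photon energy:
E_photon = hc/λ = (6.626×10⁻³⁴ J·s)(3×10⁸ m/s) / (305.2×10⁻⁹ m) = 4.0624 eV

Therefore:
φ = 4.0624 - 0.602 = 3.46 eV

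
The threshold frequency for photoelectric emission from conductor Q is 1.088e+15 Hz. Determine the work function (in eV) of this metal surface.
4.50 eV

At the threshold frequency, photon energy equals work function:
φ = hf₀

Calculating:
φ = (6.626×10⁻³⁴ J·s)(1.088e+15 Hz)
φ = 4.50 eV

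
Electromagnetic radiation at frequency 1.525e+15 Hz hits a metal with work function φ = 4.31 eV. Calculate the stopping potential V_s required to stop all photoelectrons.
1.9969 V

The stopping potential V_s satisfies: eV_s = KE_max

First, find KE_max using Einstein's equation:
E_photon = hf = (6.626×10⁻³⁴ J·s)(1.525e+15 Hz) = 6.3069 eV
KE_max = E_photon - φ = 6.3069 - 4.31 = 1.9969 eV

Since eV_s = KE_max:
V_s = KE_max/e = 1.9969 V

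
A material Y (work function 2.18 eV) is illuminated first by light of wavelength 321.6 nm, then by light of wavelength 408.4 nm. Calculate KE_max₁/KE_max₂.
1.9574

Using Einstein's equation: KE_max = hc/λ - φ

For λ₁ = 321.6 nm:
E₁ = hc/λ₁ = 3.8552 eV
KE₁ = E₁ - φ = 3.8552 - 2.18 = 1.6752 eV

For λ₂ = 408.4 nm:
E₂ = hc/λ₂ = 3.0359 eV
KE₂ = E₂ - φ = 3.0359 - 2.18 = 0.8559 eV

Ratio: KE₁/KE₂ = 1.6752/0.8559 = 1.9574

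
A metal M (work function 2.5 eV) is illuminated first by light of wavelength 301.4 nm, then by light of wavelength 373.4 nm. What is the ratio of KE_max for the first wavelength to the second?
1.9668

Using Einstein's equation: KE_max = hc/λ - φ

For λ₁ = 301.4 nm:
E₁ = hc/λ₁ = 4.1136 eV
KE₁ = E₁ - φ = 4.1136 - 2.5 = 1.6136 eV

For λ₂ = 373.4 nm:
E₂ = hc/λ₂ = 3.3204 eV
KE₂ = E₂ - φ = 3.3204 - 2.5 = 0.8204 eV

Ratio: KE₁/KE₂ = 1.6136/0.8204 = 1.9668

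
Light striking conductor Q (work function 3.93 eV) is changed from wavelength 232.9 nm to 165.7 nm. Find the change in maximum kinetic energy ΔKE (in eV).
2.1590 eV

Using Einstein's equation: KE_max = hc/λ - φ

For λ₁ = 232.9 nm:
KE₁ = hc/λ₁ - φ = 5.3235 - 3.93 = 1.3935 eV

For λ₂ = 165.7 nm:
KE₂ = hc/λ₂ - φ = 7.4825 - 3.93 = 3.5525 eV

Change in KE:
ΔKE = KE₂ - KE₁ = 3.5525 - 1.3935 = 2.1590 eV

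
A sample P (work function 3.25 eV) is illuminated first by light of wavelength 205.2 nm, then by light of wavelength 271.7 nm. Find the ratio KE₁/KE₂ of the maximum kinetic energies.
2.1261

Using Einstein's equation: KE_max = hc/λ - φ

For λ₁ = 205.2 nm:
E₁ = hc/λ₁ = 6.0421 eV
KE₁ = E₁ - φ = 6.0421 - 3.25 = 2.7921 eV

For λ₂ = 271.7 nm:
E₂ = hc/λ₂ = 4.5633 eV
KE₂ = E₂ - φ = 4.5633 - 3.25 = 1.3133 eV

Ratio: KE₁/KE₂ = 2.7921/1.3133 = 2.1261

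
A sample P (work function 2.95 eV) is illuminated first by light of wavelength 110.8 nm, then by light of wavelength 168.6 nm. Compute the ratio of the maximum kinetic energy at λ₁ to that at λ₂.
1.8711

Using Einstein's equation: KE_max = hc/λ - φ

For λ₁ = 110.8 nm:
E₁ = hc/λ₁ = 11.1899 eV
KE₁ = E₁ - φ = 11.1899 - 2.95 = 8.2399 eV

For λ₂ = 168.6 nm:
E₂ = hc/λ₂ = 7.3537 eV
KE₂ = E₂ - φ = 7.3537 - 2.95 = 4.4037 eV

Ratio: KE₁/KE₂ = 8.2399/4.4037 = 1.8711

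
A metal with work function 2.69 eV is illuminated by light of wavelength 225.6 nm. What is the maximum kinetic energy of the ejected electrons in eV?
2.8058 eV

Using Einstein's photoelectric equation: KE_max = hf - φ = hc/λ - φ

First, calculate the photon energy:
E_photon = hc/λ = (6.626×10⁻³⁴ J·s)(3×10⁸ m/s) / (225.6×10⁻⁹ m)
E_photon = 5.4958 eV

Then, the maximum kinetic energy:
KE_max = E_photon - φ = 5.4958 eV - 2.69 eV = 2.8058 eV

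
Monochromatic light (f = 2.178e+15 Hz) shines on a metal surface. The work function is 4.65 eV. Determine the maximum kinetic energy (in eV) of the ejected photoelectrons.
4.3575 eV

Using Einstein's photoelectric equation: KE_max = hf - φ

First, calculate the photon energy:
E_photon = hf = (6.626×10⁻³⁴ J·s)(2.178e+15 Hz)
E_photon = 9.0075 eV

Then, the maximum kinetic energy:
KE_max = E_photon - φ = 9.0075 eV - 4.65 eV = 4.3575 eV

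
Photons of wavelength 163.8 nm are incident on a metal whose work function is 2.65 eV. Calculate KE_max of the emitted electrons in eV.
4.9192 eV

Using Einstein's photoelectric equation: KE_max = hf - φ = hc/λ - φ

First, calculate the photon energy:
E_photon = hc/λ = (6.626×10⁻³⁴ J·s)(3×10⁸ m/s) / (163.8×10⁻⁹ m)
E_photon = 7.5692 eV

Then, the maximum kinetic energy:
KE_max = E_photon - φ = 7.5692 eV - 2.65 eV = 4.9192 eV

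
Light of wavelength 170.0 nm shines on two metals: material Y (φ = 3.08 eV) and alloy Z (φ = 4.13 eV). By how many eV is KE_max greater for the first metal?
1.0500 eV

Using KE_max = hc/λ - φ for each metal:

Photon energy: E = hc/λ = 7.2932 eV

For material Y (φ₁ = 3.08 eV):
KE₁ = E - φ₁ = 7.2932 - 3.08 = 4.2132 eV

For alloy Z (φ₂ = 4.13 eV):
KE₂ = E - φ₂ = 7.2932 - 4.13 = 3.1632 eV

Difference:
ΔKE = KE₁ - KE₂ = 4.2132 - 3.1632 = 1.0500 eV

Note: The difference equals the difference in work functions: 4.13 - 3.08 = 1.05 eV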